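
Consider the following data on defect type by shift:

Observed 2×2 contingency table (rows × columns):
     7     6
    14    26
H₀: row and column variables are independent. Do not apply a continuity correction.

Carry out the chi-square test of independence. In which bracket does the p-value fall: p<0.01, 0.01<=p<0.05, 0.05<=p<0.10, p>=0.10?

p-value bracket: p>=0.10

Row totals [13, 40], col totals [21, 32], n=53
χ² = (7−5.15)²/5.15 + (6−7.85)²/7.85 + (14−15.85)²/15.85 + (26−24.15)²/24.15 = 1.4567
df = 1
p-value (upper-tail) = 0.22746
→ bracket: p>=0.10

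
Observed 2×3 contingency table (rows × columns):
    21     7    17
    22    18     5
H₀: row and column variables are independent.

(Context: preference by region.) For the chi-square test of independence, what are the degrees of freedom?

df = (r−1)(c−1) = (2−1)·(3−1) = 2

degrees of freedom = 2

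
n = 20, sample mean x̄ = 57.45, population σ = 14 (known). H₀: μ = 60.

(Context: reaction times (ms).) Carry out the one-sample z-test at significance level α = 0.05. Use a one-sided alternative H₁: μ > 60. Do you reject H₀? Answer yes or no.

reject H₀: no

SE = σ/√n = 14/√20 = 3.1305
z = (x̄−μ₀)/SE = (57.45−60)/3.1305 = -0.8146
p-value (one-sided, H₁ greater) = 0.79234
At α=0.05: p ≥ α → fail to reject H₀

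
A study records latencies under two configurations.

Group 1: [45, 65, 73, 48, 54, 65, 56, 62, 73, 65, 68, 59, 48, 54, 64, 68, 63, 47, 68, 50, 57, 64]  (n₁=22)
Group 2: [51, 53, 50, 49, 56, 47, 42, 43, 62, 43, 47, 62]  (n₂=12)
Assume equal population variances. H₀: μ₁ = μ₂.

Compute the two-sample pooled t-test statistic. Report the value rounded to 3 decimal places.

test statistic = 3.279

x̄₁=59.818, s₁=8.534, n₁=22
x̄₂=50.417, s₂=6.829, n₂=12
s_p² = [21·8.534² + 11·6.829²]/32 = 63.8184
SE = √(s_p²·(1/22+1/12)) = 2.8669
t = (59.818−50.417)/2.8669 = 3.2793
df = 32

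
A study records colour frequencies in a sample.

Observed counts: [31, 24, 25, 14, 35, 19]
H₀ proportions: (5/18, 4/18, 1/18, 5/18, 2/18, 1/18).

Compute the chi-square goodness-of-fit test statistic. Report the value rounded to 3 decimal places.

test statistic = 92.069

n = 148; E_i = n·p_i = [41.11, 32.89, 8.22, 41.11, 16.44, 8.22]
χ² = (31−41.11)²/41.11 + (24−32.89)²/32.89 + (25−8.22)²/8.22 + (14−41.11)²/41.11 + (35−16.44)²/16.44 + (19−8.22)²/8.22 = 92.0689
df = 5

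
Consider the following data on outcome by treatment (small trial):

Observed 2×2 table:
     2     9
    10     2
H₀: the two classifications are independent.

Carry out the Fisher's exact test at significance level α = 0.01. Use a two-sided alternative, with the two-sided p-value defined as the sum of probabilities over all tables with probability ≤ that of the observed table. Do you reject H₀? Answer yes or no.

Margins: r₁=11, r₂=12, c₁=12, c₂=11, n=23
p_obs = C(11,2)·C(12,10)/C(23,12); sum pmf over tables with pmf ≤ p_obs
p-value (two-sided) = 0.00333
At α=0.01: p < α → reject H₀

reject H₀: yes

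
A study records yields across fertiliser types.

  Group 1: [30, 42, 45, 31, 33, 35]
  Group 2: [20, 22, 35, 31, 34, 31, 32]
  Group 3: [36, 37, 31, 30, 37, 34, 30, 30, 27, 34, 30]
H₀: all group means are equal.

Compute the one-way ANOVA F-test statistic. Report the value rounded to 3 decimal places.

test statistic = 2.999

Group means [36.00, 29.29, 32.36], grand mean 32.375
SSB = Σnᵢ(x̄ᵢ−x̄)² = 145.651; SSW = ΣΣ(x−x̄ᵢ)² = 509.974
MSB = 145.651/2 = 72.8255; MSW = 509.974/21 = 24.2845
F = MSB/MSW = 2.9988
df = (2, 21)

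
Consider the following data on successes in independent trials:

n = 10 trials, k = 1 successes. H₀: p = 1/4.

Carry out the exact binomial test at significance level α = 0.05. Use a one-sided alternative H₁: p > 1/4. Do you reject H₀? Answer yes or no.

Exact binomial: n=10, k=1, p₀=1/4=0.2500
P(X≥1) from Σ C(n,i)·p₀^i·(1−p₀)^(n−i)
p-value (one-sided, H₁ greater) = 0.94369
At α=0.05: p ≥ α → fail to reject H₀

reject H₀: no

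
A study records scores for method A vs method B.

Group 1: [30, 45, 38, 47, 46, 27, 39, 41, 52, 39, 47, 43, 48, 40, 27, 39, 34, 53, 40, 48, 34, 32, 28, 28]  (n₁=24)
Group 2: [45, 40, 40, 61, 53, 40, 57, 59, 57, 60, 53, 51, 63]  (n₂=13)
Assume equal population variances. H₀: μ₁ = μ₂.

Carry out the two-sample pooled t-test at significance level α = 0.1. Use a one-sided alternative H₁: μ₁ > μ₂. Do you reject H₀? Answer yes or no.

reject H₀: no

x̄₁=39.375, s₁=7.994, n₁=24
x̄₂=52.231, s₂=8.408, n₂=13
s_p² = [23·7.994² + 12·8.408²]/35 = 66.2266
SE = √(s_p²·(1/24+1/13)) = 2.8025
t = (39.375−52.231)/2.8025 = -4.5873
df = 35
p-value (one-sided, H₁ greater) = 0.99997
At α=0.1: p ≥ α → fail to reject H₀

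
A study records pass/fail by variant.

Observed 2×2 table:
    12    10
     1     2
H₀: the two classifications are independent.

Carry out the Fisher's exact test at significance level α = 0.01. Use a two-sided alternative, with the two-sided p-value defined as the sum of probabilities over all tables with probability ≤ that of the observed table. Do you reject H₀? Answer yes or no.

reject H₀: no

Margins: r₁=22, r₂=3, c₁=13, c₂=12, n=25
p_obs = C(22,12)·C(3,1)/C(25,13); sum pmf over tables with pmf ≤ p_obs
p-value (two-sided) = 0.59304
At α=0.01: p ≥ α → fail to reject H₀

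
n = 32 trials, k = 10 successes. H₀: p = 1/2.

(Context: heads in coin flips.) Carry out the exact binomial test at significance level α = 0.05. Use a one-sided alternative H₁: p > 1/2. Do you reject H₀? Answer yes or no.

Exact binomial: n=32, k=10, p₀=1/2=0.5000
P(X≥10) from Σ C(n,i)·p₀^i·(1−p₀)^(n−i)
p-value (one-sided, H₁ greater) = 0.98997
At α=0.05: p ≥ α → fail to reject H₀

reject H₀: no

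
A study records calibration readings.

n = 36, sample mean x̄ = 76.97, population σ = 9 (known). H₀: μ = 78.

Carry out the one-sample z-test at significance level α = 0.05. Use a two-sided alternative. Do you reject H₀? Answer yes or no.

reject H₀: no

SE = σ/√n = 9/√36 = 1.5000
z = (x̄−μ₀)/SE = (76.97−78)/1.5000 = -0.6867
p-value (two-sided) = 0.49229
At α=0.05: p ≥ α → fail to reject H₀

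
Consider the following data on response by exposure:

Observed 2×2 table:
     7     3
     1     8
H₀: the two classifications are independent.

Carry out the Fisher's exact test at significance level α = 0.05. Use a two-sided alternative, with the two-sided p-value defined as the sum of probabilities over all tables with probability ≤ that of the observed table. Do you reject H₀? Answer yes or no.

reject H₀: yes

Margins: r₁=10, r₂=9, c₁=8, c₂=11, n=19
p_obs = C(10,7)·C(9,1)/C(19,8); sum pmf over tables with pmf ≤ p_obs
p-value (two-sided) = 0.01977
At α=0.05: p < α → reject H₀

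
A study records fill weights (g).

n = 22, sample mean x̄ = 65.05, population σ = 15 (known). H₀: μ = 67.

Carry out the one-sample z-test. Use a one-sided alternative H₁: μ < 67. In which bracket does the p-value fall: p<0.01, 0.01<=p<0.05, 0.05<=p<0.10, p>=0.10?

p-value bracket: p>=0.10

SE = σ/√n = 15/√22 = 3.1980
z = (x̄−μ₀)/SE = (65.05−67)/3.1980 = -0.6098
p-value (one-sided, H₁ less) = 0.27101
→ bracket: p>=0.10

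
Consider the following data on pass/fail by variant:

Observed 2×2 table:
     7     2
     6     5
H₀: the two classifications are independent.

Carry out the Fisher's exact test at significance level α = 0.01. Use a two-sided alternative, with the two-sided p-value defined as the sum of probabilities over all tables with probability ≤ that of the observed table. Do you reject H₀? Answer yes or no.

reject H₀: no

Margins: r₁=9, r₂=11, c₁=13, c₂=7, n=20
p_obs = C(9,7)·C(11,6)/C(20,13); sum pmf over tables with pmf ≤ p_obs
p-value (two-sided) = 0.37423
At α=0.01: p ≥ α → fail to reject H₀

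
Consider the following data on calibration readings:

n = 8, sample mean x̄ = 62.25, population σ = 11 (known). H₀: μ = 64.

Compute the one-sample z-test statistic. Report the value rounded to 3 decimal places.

SE = σ/√n = 11/√8 = 3.8891
z = (x̄−μ₀)/SE = (62.25−64)/3.8891 = -0.4500

test statistic = -0.450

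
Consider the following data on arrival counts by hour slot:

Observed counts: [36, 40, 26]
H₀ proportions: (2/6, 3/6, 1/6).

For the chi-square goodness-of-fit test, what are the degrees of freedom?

degrees of freedom = 2

df = k − 1 = 3 − 1 = 2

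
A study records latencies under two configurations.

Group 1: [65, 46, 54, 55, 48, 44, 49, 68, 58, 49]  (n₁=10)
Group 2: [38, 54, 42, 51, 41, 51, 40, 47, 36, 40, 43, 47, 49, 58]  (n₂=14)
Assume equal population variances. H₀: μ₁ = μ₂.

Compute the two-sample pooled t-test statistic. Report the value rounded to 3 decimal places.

test statistic = 2.725

x̄₁=53.600, s₁=8.044, n₁=10
x̄₂=45.500, s₂=6.513, n₂=14
s_p² = [9·8.044² + 13·6.513²]/22 = 51.5409
SE = √(s_p²·(1/10+1/14)) = 2.9725
t = (53.600−45.500)/2.9725 = 2.7250
df = 22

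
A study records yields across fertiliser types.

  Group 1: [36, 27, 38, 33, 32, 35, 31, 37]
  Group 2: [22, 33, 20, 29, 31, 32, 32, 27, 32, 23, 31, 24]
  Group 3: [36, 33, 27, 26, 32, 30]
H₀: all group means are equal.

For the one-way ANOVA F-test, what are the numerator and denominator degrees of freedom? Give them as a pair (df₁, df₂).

k = 3 groups, N = 26 total
df = (k−1, N−k) = (3−1, 26−3) = (2, 23)

degrees of freedom = [2, 23]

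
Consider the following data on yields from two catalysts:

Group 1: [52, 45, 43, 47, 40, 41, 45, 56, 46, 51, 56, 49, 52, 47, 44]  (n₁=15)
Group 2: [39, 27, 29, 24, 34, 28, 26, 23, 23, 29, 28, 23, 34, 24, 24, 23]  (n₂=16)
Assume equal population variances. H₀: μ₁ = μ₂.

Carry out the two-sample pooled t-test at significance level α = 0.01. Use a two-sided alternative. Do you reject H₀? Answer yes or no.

reject H₀: yes

x̄₁=47.600, s₁=4.968, n₁=15
x̄₂=27.375, s₂=4.773, n₂=16
s_p² = [14·4.968² + 15·4.773²]/29 = 23.7017
SE = √(s_p²·(1/15+1/16)) = 1.7497
t = (47.600−27.375)/1.7497 = 11.5591
df = 29
p-value (two-sided) = 0.00000
At α=0.01: p < α → reject H₀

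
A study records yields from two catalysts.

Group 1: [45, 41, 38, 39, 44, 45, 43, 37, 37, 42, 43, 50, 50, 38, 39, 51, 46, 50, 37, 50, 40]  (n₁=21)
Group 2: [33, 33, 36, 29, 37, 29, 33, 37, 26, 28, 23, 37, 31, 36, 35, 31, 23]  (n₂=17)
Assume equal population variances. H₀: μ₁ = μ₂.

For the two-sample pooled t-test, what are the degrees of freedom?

degrees of freedom = 36

df = n₁ + n₂ − 2 = 21 + 17 − 2 = 36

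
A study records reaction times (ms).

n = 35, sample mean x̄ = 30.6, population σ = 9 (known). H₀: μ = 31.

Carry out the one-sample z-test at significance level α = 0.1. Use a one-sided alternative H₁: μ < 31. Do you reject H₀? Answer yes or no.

SE = σ/√n = 9/√35 = 1.5213
z = (x̄−μ₀)/SE = (30.6−31)/1.5213 = -0.2629
p-value (one-sided, H₁ less) = 0.39630
At α=0.1: p ≥ α → fail to reject H₀

reject H₀: no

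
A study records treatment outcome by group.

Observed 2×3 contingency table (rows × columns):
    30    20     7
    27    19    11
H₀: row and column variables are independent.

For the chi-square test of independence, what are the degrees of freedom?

df = (r−1)(c−1) = (2−1)·(3−1) = 2

degrees of freedom = 2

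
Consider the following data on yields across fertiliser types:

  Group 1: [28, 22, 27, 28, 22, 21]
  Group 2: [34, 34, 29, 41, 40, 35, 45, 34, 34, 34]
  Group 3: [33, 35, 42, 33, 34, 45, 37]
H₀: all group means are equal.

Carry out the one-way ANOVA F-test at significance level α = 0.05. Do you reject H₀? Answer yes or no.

reject H₀: yes

Group means [24.67, 36.00, 37.00], grand mean 33.348
SSB = Σnᵢ(x̄ᵢ−x̄)² = 615.884; SSW = ΣΣ(x−x̄ᵢ)² = 381.333
MSB = 615.884/2 = 307.9420; MSW = 381.333/20 = 19.0667
F = MSB/MSW = 16.1508
df = (2, 20)
p-value (upper-tail) = 0.00007
At α=0.05: p < α → reject H₀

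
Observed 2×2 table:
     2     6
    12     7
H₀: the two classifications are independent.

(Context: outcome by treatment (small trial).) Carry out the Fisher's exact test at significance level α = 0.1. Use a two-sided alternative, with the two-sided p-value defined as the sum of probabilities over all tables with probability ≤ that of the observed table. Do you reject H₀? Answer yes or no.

reject H₀: no

Margins: r₁=8, r₂=19, c₁=14, c₂=13, n=27
p_obs = C(8,2)·C(19,12)/C(27,14); sum pmf over tables with pmf ≤ p_obs
p-value (two-sided) = 0.10319
At α=0.1: p ≥ α → fail to reject H₀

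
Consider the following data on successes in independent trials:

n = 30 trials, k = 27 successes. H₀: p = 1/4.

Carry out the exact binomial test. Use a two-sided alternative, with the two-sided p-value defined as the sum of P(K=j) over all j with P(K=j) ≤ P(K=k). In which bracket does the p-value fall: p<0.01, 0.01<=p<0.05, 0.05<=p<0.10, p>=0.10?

Exact binomial: n=30, k=27, p₀=1/4=0.2500
P(X=j) = C(n,j)·p₀^j·(1−p₀)^(n−j); p = Σ P(X=j) over j with P(X=j) ≤ P(X=27)
p-value (two-sided) = 0.00000
→ bracket: p<0.01

p-value bracket: p<0.01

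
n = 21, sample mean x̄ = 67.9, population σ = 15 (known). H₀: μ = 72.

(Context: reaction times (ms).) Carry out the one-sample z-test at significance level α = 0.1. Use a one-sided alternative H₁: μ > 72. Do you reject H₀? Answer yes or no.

SE = σ/√n = 15/√21 = 3.2733
z = (x̄−μ₀)/SE = (67.9−72)/3.2733 = -1.2526
p-value (one-sided, H₁ greater) = 0.89482
At α=0.1: p ≥ α → fail to reject H₀

reject H₀: no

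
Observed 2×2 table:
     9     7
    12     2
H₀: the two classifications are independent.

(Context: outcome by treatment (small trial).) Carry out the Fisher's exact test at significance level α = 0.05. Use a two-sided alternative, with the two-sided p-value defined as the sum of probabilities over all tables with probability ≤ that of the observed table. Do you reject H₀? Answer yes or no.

Margins: r₁=16, r₂=14, c₁=21, c₂=9, n=30
p_obs = C(16,9)·C(14,12)/C(30,21); sum pmf over tables with pmf ≤ p_obs
p-value (two-sided) = 0.11844
At α=0.05: p ≥ α → fail to reject H₀

reject H₀: no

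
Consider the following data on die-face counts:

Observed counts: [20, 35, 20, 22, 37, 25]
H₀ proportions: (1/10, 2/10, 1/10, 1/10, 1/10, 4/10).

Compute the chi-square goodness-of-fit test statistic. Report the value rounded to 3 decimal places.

test statistic = 56.204

n = 159; E_i = n·p_i = [15.90, 31.80, 15.90, 15.90, 15.90, 63.60]
χ² = (20−15.90)²/15.90 + (35−31.80)²/31.80 + (20−15.90)²/15.90 + (22−15.90)²/15.90 + (37−15.90)²/15.90 + (25−63.60)²/63.60 = 56.2044
df = 5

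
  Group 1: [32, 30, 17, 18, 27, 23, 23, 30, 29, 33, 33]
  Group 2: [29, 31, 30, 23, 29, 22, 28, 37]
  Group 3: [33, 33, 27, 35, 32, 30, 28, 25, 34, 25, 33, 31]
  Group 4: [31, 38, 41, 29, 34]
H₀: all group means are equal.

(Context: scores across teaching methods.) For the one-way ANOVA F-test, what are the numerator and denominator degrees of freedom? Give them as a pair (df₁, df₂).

k = 4 groups, N = 36 total
df = (k−1, N−k) = (4−1, 36−4) = (3, 32)

degrees of freedom = [3, 32]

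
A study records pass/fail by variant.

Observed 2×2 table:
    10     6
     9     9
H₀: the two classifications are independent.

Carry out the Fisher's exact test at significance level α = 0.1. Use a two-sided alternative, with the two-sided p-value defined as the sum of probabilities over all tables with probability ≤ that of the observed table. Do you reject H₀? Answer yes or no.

Margins: r₁=16, r₂=18, c₁=19, c₂=15, n=34
p_obs = C(16,10)·C(18,9)/C(34,19); sum pmf over tables with pmf ≤ p_obs
p-value (two-sided) = 0.50960
At α=0.1: p ≥ α → fail to reject H₀

reject H₀: no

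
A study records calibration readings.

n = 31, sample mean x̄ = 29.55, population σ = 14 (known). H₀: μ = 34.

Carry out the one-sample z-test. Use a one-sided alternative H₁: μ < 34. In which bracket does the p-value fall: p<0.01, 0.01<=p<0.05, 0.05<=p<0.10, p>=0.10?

SE = σ/√n = 14/√31 = 2.5145
z = (x̄−μ₀)/SE = (29.55−34)/2.5145 = -1.7698
p-value (one-sided, H₁ less) = 0.03838
→ bracket: 0.01<=p<0.05

p-value bracket: 0.01<=p<0.05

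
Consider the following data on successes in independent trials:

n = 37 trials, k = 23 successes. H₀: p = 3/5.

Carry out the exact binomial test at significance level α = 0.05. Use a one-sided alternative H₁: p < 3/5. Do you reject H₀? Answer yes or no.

reject H₀: no

Exact binomial: n=37, k=23, p₀=3/5=0.6000
P(X≤23) from Σ C(n,i)·p₀^i·(1−p₀)^(n−i)
p-value (one-sided, H₁ less) = 0.66501
At α=0.05: p ≥ α → fail to reject H₀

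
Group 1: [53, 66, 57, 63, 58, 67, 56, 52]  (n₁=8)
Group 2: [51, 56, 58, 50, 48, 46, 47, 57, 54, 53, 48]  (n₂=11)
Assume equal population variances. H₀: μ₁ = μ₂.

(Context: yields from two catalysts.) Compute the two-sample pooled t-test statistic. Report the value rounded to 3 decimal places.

x̄₁=59.000, s₁=5.707, n₁=8
x̄₂=51.636, s₂=4.225, n₂=11
s_p² = [7·5.707² + 10·4.225²]/17 = 23.9144
SE = √(s_p²·(1/8+1/11)) = 2.2723
t = (59.000−51.636)/2.2723 = 3.2406
df = 17

test statistic = 3.241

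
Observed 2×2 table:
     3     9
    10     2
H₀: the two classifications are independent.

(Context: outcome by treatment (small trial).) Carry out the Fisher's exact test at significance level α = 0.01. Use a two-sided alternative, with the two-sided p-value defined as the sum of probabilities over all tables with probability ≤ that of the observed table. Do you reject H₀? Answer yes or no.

reject H₀: no

Margins: r₁=12, r₂=12, c₁=13, c₂=11, n=24
p_obs = C(12,3)·C(12,10)/C(24,13); sum pmf over tables with pmf ≤ p_obs
p-value (two-sided) = 0.01228
At α=0.01: p ≥ α → fail to reject H₀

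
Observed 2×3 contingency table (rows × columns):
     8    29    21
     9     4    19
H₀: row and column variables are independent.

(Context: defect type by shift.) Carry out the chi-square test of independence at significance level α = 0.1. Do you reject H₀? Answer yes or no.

Row totals [58, 32], col totals [17, 33, 40], n=90
χ² = (8−10.96)²/10.96 + (29−21.27)²/21.27 + (21−25.78)²/25.78 + (9−6.04)²/6.04 + (4−11.73)²/11.73 + (19−14.22)²/14.22 = 12.6422
df = 2
p-value (upper-tail) = 0.00180
At α=0.1: p < α → reject H₀

reject H₀: yes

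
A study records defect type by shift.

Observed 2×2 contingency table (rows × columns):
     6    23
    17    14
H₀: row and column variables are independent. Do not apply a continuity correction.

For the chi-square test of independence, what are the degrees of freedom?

degrees of freedom = 1

df = (r−1)(c−1) = (2−1)·(2−1) = 1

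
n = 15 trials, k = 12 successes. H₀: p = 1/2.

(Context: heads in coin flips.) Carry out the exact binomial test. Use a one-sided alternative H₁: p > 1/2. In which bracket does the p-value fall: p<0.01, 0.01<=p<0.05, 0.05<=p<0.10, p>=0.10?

Exact binomial: n=15, k=12, p₀=1/2=0.5000
P(X≥12) from Σ C(n,i)·p₀^i·(1−p₀)^(n−i)
p-value (one-sided, H₁ greater) = 0.01758
→ bracket: 0.01<=p<0.05

p-value bracket: 0.01<=p<0.05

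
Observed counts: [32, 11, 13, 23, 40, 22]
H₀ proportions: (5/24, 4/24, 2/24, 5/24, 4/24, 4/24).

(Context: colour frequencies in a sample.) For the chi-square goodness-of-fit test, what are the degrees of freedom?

df = k − 1 = 6 − 1 = 5

degrees of freedom = 5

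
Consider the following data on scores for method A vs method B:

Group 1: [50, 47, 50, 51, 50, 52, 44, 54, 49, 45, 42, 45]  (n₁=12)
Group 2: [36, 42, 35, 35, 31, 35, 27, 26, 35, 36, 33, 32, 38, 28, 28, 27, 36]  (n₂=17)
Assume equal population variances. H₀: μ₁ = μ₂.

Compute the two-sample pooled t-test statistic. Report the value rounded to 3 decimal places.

x̄₁=48.250, s₁=3.621, n₁=12
x̄₂=32.941, s₂=4.507, n₂=17
s_p² = [11·3.621² + 16·4.507²]/27 = 17.3775
SE = √(s_p²·(1/12+1/17)) = 1.5717
t = (48.250−32.941)/1.5717 = 9.7401
df = 27

test statistic = 9.740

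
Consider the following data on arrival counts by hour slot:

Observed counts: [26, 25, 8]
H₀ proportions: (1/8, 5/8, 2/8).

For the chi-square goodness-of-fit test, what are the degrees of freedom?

degrees of freedom = 2

df = k − 1 = 3 − 1 = 2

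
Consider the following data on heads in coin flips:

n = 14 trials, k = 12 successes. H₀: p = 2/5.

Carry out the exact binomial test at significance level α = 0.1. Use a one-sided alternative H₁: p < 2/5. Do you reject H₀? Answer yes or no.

Exact binomial: n=14, k=12, p₀=2/5=0.4000
P(X≤12) from Σ C(n,i)·p₀^i·(1−p₀)^(n−i)
p-value (one-sided, H₁ less) = 0.99994
At α=0.1: p ≥ α → fail to reject H₀

reject H₀: no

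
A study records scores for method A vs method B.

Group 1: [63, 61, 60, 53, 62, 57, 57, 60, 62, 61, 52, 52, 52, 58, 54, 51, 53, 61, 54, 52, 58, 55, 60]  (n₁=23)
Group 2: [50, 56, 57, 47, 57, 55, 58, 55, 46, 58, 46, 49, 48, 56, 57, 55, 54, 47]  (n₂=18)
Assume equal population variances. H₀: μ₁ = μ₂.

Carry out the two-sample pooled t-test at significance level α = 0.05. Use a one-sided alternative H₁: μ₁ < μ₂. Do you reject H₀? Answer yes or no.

x̄₁=56.870, s₁=4.003, n₁=23
x̄₂=52.833, s₂=4.528, n₂=18
s_p² = [22·4.003² + 17·4.528²]/39 = 17.9771
SE = √(s_p²·(1/23+1/18)) = 1.3343
t = (56.870−52.833)/1.3343 = 3.0250
df = 39
p-value (one-sided, H₁ less) = 0.99781
At α=0.05: p ≥ α → fail to reject H₀

reject H₀: no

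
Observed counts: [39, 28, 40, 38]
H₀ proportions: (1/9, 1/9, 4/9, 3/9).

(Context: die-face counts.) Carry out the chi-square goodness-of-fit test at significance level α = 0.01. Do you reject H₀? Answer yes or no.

reject H₀: yes

n = 145; E_i = n·p_i = [16.11, 16.11, 64.44, 48.33]
χ² = (39−16.11)²/16.11 + (28−16.11)²/16.11 + (40−64.44)²/64.44 + (38−48.33)²/48.33 = 52.7724
df = 3
p-value (upper-tail) = 0.00000
At α=0.01: p < α → reject H₀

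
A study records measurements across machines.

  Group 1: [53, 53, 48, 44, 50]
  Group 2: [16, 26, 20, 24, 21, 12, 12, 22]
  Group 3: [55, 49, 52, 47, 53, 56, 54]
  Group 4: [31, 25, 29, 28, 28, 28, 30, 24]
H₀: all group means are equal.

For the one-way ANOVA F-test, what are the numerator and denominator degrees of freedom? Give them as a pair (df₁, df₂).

degrees of freedom = [3, 24]

k = 4 groups, N = 28 total
df = (k−1, N−k) = (4−1, 28−4) = (3, 24)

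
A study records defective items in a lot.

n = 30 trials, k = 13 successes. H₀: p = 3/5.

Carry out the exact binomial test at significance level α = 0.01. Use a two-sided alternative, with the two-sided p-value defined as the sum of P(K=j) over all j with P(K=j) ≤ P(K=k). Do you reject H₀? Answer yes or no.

Exact binomial: n=30, k=13, p₀=3/5=0.6000
P(X=j) = C(n,j)·p₀^j·(1−p₀)^(n−j); p = Σ P(X=j) over j with P(X=j) ≤ P(X=13)
p-value (two-sided) = 0.09164
At α=0.01: p ≥ α → fail to reject H₀

reject H₀: no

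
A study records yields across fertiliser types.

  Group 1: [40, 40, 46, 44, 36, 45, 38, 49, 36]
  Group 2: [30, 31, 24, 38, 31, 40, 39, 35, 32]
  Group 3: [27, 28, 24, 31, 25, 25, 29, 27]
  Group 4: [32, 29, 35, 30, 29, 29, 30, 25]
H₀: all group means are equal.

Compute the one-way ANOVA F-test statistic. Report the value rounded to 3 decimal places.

Group means [41.56, 33.33, 27.00, 29.88], grand mean 33.206
SSB = Σnᵢ(x̄ᵢ−x̄)² = 1024.462; SSW = ΣΣ(x−x̄ᵢ)² = 479.097
MSB = 1024.462/3 = 341.4872; MSW = 479.097/30 = 15.9699
F = MSB/MSW = 21.3832
df = (3, 30)

test statistic = 21.383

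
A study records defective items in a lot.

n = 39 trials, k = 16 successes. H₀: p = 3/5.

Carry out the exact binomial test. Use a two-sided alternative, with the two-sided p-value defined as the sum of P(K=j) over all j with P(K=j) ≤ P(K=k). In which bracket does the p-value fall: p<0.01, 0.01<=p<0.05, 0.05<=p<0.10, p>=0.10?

p-value bracket: 0.01<=p<0.05

Exact binomial: n=39, k=16, p₀=3/5=0.6000
P(X=j) = C(n,j)·p₀^j·(1−p₀)^(n−j); p = Σ P(X=j) over j with P(X=j) ≤ P(X=16)
p-value (two-sided) = 0.02104
→ bracket: 0.01<=p<0.05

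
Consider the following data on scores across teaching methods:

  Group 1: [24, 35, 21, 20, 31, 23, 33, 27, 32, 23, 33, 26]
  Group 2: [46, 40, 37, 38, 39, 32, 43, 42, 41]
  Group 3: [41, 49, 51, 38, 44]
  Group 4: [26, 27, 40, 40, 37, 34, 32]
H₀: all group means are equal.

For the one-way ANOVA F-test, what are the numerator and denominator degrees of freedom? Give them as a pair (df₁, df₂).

k = 4 groups, N = 33 total
df = (k−1, N−k) = (4−1, 33−4) = (3, 29)

degrees of freedom = [3, 29]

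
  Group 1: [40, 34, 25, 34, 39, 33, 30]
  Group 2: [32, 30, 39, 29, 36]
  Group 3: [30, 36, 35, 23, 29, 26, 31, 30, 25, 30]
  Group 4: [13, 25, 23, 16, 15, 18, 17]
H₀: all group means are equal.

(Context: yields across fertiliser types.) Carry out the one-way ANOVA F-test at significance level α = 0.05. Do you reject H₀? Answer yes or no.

Group means [33.57, 33.20, 29.50, 18.14], grand mean 28.379
SSB = Σnᵢ(x̄ᵢ−x̄)² = 1050.956; SSW = ΣΣ(x−x̄ᵢ)² = 491.871
MSB = 1050.956/3 = 350.3187; MSW = 491.871/25 = 19.6749
F = MSB/MSW = 17.8054
df = (3, 25)
p-value (upper-tail) = 0.00000
At α=0.05: p < α → reject H₀

reject H₀: yes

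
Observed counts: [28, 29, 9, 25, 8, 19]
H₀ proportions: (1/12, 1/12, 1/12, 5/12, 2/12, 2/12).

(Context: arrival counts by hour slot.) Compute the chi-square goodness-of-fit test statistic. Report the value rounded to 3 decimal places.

n = 118; E_i = n·p_i = [9.83, 9.83, 9.83, 49.17, 19.67, 19.67]
χ² = (28−9.83)²/9.83 + (29−9.83)²/9.83 + (9−9.83)²/9.83 + (25−49.17)²/49.17 + (8−19.67)²/19.67 + (19−19.67)²/19.67 = 89.8136
df = 5

test statistic = 89.814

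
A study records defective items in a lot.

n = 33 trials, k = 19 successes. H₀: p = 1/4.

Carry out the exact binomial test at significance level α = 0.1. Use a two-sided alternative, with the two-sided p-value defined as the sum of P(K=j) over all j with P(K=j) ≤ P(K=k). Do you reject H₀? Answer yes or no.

Exact binomial: n=33, k=19, p₀=1/4=0.2500
P(X=j) = C(n,j)·p₀^j·(1−p₀)^(n−j); p = Σ P(X=j) over j with P(X=j) ≤ P(X=19)
p-value (two-sided) = 0.00007
At α=0.1: p < α → reject H₀

reject H₀: yes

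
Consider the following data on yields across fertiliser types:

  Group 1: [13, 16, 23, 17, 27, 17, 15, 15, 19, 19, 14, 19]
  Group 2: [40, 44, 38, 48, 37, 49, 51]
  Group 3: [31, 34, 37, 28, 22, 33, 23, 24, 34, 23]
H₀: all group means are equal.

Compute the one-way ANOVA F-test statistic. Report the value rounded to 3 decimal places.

Group means [17.83, 43.86, 28.90], grand mean 27.931
SSB = Σnᵢ(x̄ᵢ−x̄)² = 3008.438; SSW = ΣΣ(x−x̄ᵢ)² = 645.424
MSB = 3008.438/2 = 1504.2191; MSW = 645.424/26 = 24.8240
F = MSB/MSW = 60.5954
df = (2, 26)

test statistic = 60.595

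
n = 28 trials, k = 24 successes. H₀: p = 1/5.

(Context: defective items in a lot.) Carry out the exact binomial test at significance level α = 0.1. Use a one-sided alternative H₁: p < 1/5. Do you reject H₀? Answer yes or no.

reject H₀: no

Exact binomial: n=28, k=24, p₀=1/5=0.2000
P(X≤24) from Σ C(n,i)·p₀^i·(1−p₀)^(n−i)
p-value (one-sided, H₁ less) = 1.00000
At α=0.1: p ≥ α → fail to reject H₀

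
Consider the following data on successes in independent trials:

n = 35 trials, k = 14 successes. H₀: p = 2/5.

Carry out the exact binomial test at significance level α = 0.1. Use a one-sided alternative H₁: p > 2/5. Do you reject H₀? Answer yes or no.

reject H₀: no

Exact binomial: n=35, k=14, p₀=2/5=0.4000
P(X≥14) from Σ C(n,i)·p₀^i·(1−p₀)^(n−i)
p-value (one-sided, H₁ greater) = 0.56386
At α=0.1: p ≥ α → fail to reject H₀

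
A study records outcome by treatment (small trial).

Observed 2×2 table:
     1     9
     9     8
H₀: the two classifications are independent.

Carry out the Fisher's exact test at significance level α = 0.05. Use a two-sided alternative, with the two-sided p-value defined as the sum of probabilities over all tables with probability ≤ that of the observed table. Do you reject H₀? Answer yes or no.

reject H₀: yes

Margins: r₁=10, r₂=17, c₁=10, c₂=17, n=27
p_obs = C(10,1)·C(17,9)/C(27,10); sum pmf over tables with pmf ≤ p_obs
p-value (two-sided) = 0.04154
At α=0.05: p < α → reject H₀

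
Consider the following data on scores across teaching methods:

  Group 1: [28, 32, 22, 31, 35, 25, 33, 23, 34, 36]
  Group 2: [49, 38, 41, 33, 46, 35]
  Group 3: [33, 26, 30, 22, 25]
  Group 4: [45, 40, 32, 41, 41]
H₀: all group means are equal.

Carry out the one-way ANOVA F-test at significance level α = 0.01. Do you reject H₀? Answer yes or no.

Group means [29.90, 40.33, 27.20, 39.80], grand mean 33.692
SSB = Σnᵢ(x̄ᵢ−x̄)² = 805.705; SSW = ΣΣ(x−x̄ᵢ)² = 593.833
MSB = 805.705/3 = 268.5684; MSW = 593.833/22 = 26.9924
F = MSB/MSW = 9.9498
df = (3, 22)
p-value (upper-tail) = 0.00024
At α=0.01: p < α → reject H₀

reject H₀: yes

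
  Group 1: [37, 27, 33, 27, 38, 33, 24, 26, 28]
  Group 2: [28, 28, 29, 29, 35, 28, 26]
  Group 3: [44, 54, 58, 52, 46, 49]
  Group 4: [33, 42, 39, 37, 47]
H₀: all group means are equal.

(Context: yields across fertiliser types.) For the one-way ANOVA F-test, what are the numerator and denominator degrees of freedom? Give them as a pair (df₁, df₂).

degrees of freedom = [3, 23]

k = 4 groups, N = 27 total
df = (k−1, N−k) = (4−1, 27−4) = (3, 23)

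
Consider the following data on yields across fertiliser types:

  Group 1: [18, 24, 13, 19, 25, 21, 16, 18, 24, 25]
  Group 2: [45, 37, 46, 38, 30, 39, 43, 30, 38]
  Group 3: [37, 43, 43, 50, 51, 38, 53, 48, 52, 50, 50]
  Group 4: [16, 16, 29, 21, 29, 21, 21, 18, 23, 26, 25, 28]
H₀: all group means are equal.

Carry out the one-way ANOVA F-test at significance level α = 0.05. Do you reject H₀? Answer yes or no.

Group means [20.30, 38.44, 46.82, 22.75], grand mean 31.833
SSB = Σnᵢ(x̄ᵢ−x̄)² = 5183.625; SSW = ΣΣ(x−x̄ᵢ)² = 984.209
MSB = 5183.625/3 = 1727.8749; MSW = 984.209/38 = 25.9002
F = MSB/MSW = 66.7127
df = (3, 38)
p-value (upper-tail) = 0.00000
At α=0.05: p < α → reject H₀

reject H₀: yes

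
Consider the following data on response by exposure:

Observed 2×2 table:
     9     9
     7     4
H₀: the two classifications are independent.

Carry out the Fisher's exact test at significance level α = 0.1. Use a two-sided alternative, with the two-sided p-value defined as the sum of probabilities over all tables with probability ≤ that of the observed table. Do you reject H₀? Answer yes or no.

Margins: r₁=18, r₂=11, c₁=16, c₂=13, n=29
p_obs = C(18,9)·C(11,7)/C(29,16); sum pmf over tables with pmf ≤ p_obs
p-value (two-sided) = 0.70211
At α=0.1: p ≥ α → fail to reject H₀

reject H₀: no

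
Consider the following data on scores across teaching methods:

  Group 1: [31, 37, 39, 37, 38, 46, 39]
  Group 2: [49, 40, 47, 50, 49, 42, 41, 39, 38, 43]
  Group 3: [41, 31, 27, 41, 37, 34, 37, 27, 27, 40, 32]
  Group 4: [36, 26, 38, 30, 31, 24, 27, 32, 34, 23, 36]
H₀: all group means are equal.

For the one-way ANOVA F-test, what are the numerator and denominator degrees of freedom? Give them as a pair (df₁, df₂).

degrees of freedom = [3, 35]

k = 4 groups, N = 39 total
df = (k−1, N−k) = (4−1, 39−4) = (3, 35)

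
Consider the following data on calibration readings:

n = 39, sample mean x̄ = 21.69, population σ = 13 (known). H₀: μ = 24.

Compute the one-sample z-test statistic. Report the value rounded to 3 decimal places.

test statistic = -1.110

SE = σ/√n = 13/√39 = 2.0817
z = (x̄−μ₀)/SE = (21.69−24)/2.0817 = -1.1097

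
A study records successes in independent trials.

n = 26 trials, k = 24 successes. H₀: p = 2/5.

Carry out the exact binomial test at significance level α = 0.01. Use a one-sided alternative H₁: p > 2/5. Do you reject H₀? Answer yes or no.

Exact binomial: n=26, k=24, p₀=2/5=0.4000
P(X≥24) from Σ C(n,i)·p₀^i·(1−p₀)^(n−i)
p-value (one-sided, H₁ greater) = 0.00000
At α=0.01: p < α → reject H₀

reject H₀: yes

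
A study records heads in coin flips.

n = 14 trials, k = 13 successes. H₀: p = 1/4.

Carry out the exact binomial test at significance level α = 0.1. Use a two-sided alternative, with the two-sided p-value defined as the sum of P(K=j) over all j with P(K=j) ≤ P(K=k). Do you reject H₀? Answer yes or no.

reject H₀: yes

Exact binomial: n=14, k=13, p₀=1/4=0.2500
P(X=j) = C(n,j)·p₀^j·(1−p₀)^(n−j); p = Σ P(X=j) over j with P(X=j) ≤ P(X=13)
p-value (two-sided) = 0.00000
At α=0.1: p < α → reject H₀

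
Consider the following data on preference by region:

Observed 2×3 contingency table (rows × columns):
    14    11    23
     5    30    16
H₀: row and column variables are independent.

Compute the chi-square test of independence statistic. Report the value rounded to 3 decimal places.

Row totals [48, 51], col totals [19, 41, 39], n=99
χ² = (14−9.21)²/9.21 + (11−19.88)²/19.88 + (23−18.91)²/18.91 + (5−9.79)²/9.79 + (30−21.12)²/21.12 + (16−20.09)²/20.09 = 14.2466
df = 2

test statistic = 14.247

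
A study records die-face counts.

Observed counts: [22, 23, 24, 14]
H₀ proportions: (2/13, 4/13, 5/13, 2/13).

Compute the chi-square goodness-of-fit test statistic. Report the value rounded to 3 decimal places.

n = 83; E_i = n·p_i = [12.77, 25.54, 31.92, 12.77]
χ² = (22−12.77)²/12.77 + (23−25.54)²/25.54 + (24−31.92)²/31.92 + (14−12.77)²/12.77 = 9.0102
df = 3

test statistic = 9.010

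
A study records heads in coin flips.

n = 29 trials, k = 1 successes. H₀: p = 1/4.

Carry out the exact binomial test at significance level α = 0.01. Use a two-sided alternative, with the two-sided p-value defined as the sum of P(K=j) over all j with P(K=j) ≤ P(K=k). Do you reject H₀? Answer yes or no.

Exact binomial: n=29, k=1, p₀=1/4=0.2500
P(X=j) = C(n,j)·p₀^j·(1−p₀)^(n−j); p = Σ P(X=j) over j with P(X=j) ≤ P(X=1)
p-value (two-sided) = 0.00432
At α=0.01: p < α → reject H₀

reject H₀: yes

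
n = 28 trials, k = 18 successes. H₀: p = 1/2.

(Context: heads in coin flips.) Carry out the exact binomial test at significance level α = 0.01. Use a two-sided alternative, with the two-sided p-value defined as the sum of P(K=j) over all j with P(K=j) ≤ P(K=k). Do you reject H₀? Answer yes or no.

reject H₀: no

Exact binomial: n=28, k=18, p₀=1/2=0.5000
P(X=j) = C(n,j)·p₀^j·(1−p₀)^(n−j); p = Σ P(X=j) over j with P(X=j) ≤ P(X=18)
p-value (two-sided) = 0.18493
At α=0.01: p ≥ α → fail to reject H₀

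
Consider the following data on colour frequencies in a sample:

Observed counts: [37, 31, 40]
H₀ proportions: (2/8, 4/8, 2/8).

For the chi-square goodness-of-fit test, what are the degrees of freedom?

degrees of freedom = 2

df = k − 1 = 3 − 1 = 2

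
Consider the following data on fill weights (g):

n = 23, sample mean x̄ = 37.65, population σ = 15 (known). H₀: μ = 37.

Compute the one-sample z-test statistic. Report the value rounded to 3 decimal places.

test statistic = 0.208

SE = σ/√n = 15/√23 = 3.1277
z = (x̄−μ₀)/SE = (37.65−37)/3.1277 = 0.2078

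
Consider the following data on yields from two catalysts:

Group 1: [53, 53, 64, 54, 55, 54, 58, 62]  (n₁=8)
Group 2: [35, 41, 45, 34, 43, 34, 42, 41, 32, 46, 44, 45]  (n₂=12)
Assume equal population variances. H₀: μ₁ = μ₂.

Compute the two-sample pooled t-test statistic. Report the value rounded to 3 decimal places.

x̄₁=56.625, s₁=4.274, n₁=8
x̄₂=40.167, s₂=5.024, n₂=12
s_p² = [7·4.274² + 11·5.024²]/18 = 22.5301
SE = √(s_p²·(1/8+1/12)) = 2.1665
t = (56.625−40.167)/2.1665 = 7.5967
df = 18

test statistic = 7.597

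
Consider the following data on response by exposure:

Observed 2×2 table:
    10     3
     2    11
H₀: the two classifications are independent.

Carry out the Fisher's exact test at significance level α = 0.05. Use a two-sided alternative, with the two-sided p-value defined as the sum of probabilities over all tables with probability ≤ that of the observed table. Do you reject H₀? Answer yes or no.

reject H₀: yes

Margins: r₁=13, r₂=13, c₁=12, c₂=14, n=26
p_obs = C(13,10)·C(13,2)/C(26,12); sum pmf over tables with pmf ≤ p_obs
p-value (two-sided) = 0.00483
At α=0.05: p < α → reject H₀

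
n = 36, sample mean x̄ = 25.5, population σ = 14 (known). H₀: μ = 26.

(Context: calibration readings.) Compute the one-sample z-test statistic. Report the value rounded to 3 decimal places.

test statistic = -0.214

SE = σ/√n = 14/√36 = 2.3333
z = (x̄−μ₀)/SE = (25.5−26)/2.3333 = -0.2143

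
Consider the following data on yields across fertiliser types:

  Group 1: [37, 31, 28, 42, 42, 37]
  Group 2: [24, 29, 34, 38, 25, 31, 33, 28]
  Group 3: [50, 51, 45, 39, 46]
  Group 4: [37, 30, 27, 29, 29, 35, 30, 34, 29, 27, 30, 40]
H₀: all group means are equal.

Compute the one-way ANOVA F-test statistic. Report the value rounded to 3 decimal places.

test statistic = 14.488

Group means [36.17, 30.25, 46.20, 31.42], grand mean 34.419
SSB = Σnᵢ(x̄ᵢ−x̄)² = 959.498; SSW = ΣΣ(x−x̄ᵢ)² = 596.050
MSB = 959.498/3 = 319.8328; MSW = 596.050/27 = 22.0759
F = MSB/MSW = 14.4879
df = (3, 27)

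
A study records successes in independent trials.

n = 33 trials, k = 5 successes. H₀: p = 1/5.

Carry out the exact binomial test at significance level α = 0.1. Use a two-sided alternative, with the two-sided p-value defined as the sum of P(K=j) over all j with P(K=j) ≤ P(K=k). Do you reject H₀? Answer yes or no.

Exact binomial: n=33, k=5, p₀=1/5=0.2000
P(X=j) = C(n,j)·p₀^j·(1−p₀)^(n−j); p = Σ P(X=j) over j with P(X=j) ≤ P(X=5)
p-value (two-sided) = 0.66335
At α=0.1: p ≥ α → fail to reject H₀

reject H₀: no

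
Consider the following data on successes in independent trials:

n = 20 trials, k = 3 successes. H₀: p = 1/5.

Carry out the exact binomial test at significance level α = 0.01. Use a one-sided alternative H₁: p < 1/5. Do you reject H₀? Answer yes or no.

reject H₀: no

Exact binomial: n=20, k=3, p₀=1/5=0.2000
P(X≤3) from Σ C(n,i)·p₀^i·(1−p₀)^(n−i)
p-value (one-sided, H₁ less) = 0.41145
At α=0.01: p ≥ α → fail to reject H₀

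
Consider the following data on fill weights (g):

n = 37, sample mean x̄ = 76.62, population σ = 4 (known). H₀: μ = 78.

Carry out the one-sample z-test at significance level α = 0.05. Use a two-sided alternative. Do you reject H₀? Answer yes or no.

reject H₀: yes

SE = σ/√n = 4/√37 = 0.6576
z = (x̄−μ₀)/SE = (76.62−78)/0.6576 = -2.0986
p-value (two-sided) = 0.03586
At α=0.05: p < α → reject H₀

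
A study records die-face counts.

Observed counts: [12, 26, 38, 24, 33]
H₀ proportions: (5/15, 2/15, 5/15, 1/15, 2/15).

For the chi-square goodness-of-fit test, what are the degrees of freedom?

degrees of freedom = 4

df = k − 1 = 5 − 1 = 4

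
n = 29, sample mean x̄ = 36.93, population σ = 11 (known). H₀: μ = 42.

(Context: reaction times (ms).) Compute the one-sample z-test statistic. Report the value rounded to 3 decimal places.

SE = σ/√n = 11/√29 = 2.0426
z = (x̄−μ₀)/SE = (36.93−42)/2.0426 = -2.4821

test statistic = -2.482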